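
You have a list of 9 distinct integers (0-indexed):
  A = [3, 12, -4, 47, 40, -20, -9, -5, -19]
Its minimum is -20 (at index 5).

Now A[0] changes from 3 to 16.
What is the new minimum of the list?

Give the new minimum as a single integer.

Answer: -20

Derivation:
Old min = -20 (at index 5)
Change: A[0] 3 -> 16
Changed element was NOT the old min.
  New min = min(old_min, new_val) = min(-20, 16) = -20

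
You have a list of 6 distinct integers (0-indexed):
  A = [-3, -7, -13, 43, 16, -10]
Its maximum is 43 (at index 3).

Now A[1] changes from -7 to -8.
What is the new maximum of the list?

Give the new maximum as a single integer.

Old max = 43 (at index 3)
Change: A[1] -7 -> -8
Changed element was NOT the old max.
  New max = max(old_max, new_val) = max(43, -8) = 43

Answer: 43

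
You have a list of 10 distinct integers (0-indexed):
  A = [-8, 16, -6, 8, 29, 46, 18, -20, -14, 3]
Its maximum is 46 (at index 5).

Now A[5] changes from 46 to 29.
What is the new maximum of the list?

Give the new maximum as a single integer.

Answer: 29

Derivation:
Old max = 46 (at index 5)
Change: A[5] 46 -> 29
Changed element WAS the max -> may need rescan.
  Max of remaining elements: 29
  New max = max(29, 29) = 29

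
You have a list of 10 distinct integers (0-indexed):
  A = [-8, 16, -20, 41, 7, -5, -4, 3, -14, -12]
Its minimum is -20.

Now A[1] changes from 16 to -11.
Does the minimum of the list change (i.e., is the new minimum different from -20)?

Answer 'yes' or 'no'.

Old min = -20
Change: A[1] 16 -> -11
Changed element was NOT the min; min changes only if -11 < -20.
New min = -20; changed? no

Answer: no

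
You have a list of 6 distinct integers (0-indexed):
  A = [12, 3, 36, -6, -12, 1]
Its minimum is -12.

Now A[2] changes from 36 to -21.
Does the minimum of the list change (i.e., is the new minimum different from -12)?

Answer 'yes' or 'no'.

Answer: yes

Derivation:
Old min = -12
Change: A[2] 36 -> -21
Changed element was NOT the min; min changes only if -21 < -12.
New min = -21; changed? yes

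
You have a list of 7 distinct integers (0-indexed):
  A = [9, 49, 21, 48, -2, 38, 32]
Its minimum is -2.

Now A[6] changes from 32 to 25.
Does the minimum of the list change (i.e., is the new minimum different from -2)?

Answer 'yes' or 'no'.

Old min = -2
Change: A[6] 32 -> 25
Changed element was NOT the min; min changes only if 25 < -2.
New min = -2; changed? no

Answer: no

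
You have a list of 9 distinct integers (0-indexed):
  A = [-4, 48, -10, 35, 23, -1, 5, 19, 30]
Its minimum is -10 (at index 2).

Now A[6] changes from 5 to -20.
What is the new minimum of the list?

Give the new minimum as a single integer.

Answer: -20

Derivation:
Old min = -10 (at index 2)
Change: A[6] 5 -> -20
Changed element was NOT the old min.
  New min = min(old_min, new_val) = min(-10, -20) = -20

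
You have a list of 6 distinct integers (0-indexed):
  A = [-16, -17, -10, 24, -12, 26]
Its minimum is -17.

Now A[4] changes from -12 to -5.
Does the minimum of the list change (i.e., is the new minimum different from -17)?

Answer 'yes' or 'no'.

Old min = -17
Change: A[4] -12 -> -5
Changed element was NOT the min; min changes only if -5 < -17.
New min = -17; changed? no

Answer: no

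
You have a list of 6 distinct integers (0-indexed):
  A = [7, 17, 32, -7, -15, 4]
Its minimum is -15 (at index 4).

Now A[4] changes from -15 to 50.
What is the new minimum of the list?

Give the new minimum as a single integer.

Answer: -7

Derivation:
Old min = -15 (at index 4)
Change: A[4] -15 -> 50
Changed element WAS the min. Need to check: is 50 still <= all others?
  Min of remaining elements: -7
  New min = min(50, -7) = -7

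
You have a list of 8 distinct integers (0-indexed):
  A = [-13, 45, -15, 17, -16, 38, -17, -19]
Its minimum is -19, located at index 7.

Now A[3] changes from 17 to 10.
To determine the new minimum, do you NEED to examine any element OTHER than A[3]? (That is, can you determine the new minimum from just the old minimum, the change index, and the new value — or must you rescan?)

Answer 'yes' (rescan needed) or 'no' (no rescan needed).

Answer: no

Derivation:
Old min = -19 at index 7
Change at index 3: 17 -> 10
Index 3 was NOT the min. New min = min(-19, 10). No rescan of other elements needed.
Needs rescan: no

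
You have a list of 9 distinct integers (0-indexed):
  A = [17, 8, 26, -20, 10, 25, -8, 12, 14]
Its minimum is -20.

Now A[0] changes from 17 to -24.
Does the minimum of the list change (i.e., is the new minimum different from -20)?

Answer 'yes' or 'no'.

Answer: yes

Derivation:
Old min = -20
Change: A[0] 17 -> -24
Changed element was NOT the min; min changes only if -24 < -20.
New min = -24; changed? yes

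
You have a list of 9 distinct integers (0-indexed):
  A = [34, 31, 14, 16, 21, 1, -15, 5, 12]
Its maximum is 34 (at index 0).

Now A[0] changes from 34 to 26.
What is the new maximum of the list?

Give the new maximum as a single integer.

Old max = 34 (at index 0)
Change: A[0] 34 -> 26
Changed element WAS the max -> may need rescan.
  Max of remaining elements: 31
  New max = max(26, 31) = 31

Answer: 31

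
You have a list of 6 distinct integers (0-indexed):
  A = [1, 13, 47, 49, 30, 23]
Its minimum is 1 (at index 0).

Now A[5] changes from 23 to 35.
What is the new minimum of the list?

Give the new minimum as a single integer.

Old min = 1 (at index 0)
Change: A[5] 23 -> 35
Changed element was NOT the old min.
  New min = min(old_min, new_val) = min(1, 35) = 1

Answer: 1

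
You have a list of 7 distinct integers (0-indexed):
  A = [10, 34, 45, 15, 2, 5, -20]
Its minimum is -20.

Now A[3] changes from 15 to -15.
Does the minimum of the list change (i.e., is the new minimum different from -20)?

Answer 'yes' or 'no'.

Old min = -20
Change: A[3] 15 -> -15
Changed element was NOT the min; min changes only if -15 < -20.
New min = -20; changed? no

Answer: no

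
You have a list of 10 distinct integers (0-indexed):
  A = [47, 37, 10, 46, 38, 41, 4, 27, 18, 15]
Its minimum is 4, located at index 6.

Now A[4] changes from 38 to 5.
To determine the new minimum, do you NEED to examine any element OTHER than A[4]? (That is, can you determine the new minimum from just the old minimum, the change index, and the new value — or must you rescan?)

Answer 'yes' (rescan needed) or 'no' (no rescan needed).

Old min = 4 at index 6
Change at index 4: 38 -> 5
Index 4 was NOT the min. New min = min(4, 5). No rescan of other elements needed.
Needs rescan: no

Answer: no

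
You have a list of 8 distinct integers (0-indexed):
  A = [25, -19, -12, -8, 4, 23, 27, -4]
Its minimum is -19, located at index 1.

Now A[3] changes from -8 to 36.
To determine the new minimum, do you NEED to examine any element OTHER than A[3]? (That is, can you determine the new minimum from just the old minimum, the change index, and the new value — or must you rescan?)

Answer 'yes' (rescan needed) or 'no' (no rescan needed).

Old min = -19 at index 1
Change at index 3: -8 -> 36
Index 3 was NOT the min. New min = min(-19, 36). No rescan of other elements needed.
Needs rescan: no

Answer: no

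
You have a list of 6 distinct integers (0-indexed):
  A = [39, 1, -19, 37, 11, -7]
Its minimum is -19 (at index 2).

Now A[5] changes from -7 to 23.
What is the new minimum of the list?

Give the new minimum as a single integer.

Answer: -19

Derivation:
Old min = -19 (at index 2)
Change: A[5] -7 -> 23
Changed element was NOT the old min.
  New min = min(old_min, new_val) = min(-19, 23) = -19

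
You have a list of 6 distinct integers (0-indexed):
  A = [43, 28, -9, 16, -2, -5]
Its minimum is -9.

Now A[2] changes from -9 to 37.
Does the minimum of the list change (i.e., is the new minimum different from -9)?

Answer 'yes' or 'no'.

Answer: yes

Derivation:
Old min = -9
Change: A[2] -9 -> 37
Changed element was the min; new min must be rechecked.
New min = -5; changed? yes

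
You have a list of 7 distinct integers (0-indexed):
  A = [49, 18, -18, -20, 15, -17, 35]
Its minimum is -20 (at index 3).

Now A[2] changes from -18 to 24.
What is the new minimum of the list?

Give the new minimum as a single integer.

Old min = -20 (at index 3)
Change: A[2] -18 -> 24
Changed element was NOT the old min.
  New min = min(old_min, new_val) = min(-20, 24) = -20

Answer: -20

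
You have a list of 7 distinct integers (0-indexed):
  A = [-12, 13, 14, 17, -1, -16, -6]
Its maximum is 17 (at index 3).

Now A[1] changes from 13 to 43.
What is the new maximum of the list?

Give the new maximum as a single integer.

Old max = 17 (at index 3)
Change: A[1] 13 -> 43
Changed element was NOT the old max.
  New max = max(old_max, new_val) = max(17, 43) = 43

Answer: 43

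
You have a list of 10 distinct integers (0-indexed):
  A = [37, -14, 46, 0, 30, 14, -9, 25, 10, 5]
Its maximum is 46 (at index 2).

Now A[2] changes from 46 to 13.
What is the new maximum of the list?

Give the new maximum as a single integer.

Old max = 46 (at index 2)
Change: A[2] 46 -> 13
Changed element WAS the max -> may need rescan.
  Max of remaining elements: 37
  New max = max(13, 37) = 37

Answer: 37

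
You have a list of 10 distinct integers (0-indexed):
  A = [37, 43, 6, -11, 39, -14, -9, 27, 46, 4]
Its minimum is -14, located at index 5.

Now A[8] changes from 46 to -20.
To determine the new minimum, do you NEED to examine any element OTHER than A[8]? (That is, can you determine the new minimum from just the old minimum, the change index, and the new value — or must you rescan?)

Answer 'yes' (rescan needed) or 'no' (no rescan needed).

Answer: no

Derivation:
Old min = -14 at index 5
Change at index 8: 46 -> -20
Index 8 was NOT the min. New min = min(-14, -20). No rescan of other elements needed.
Needs rescan: no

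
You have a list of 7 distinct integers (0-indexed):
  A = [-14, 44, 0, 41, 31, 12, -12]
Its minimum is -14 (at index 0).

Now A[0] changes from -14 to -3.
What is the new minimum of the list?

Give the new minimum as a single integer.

Answer: -12

Derivation:
Old min = -14 (at index 0)
Change: A[0] -14 -> -3
Changed element WAS the min. Need to check: is -3 still <= all others?
  Min of remaining elements: -12
  New min = min(-3, -12) = -12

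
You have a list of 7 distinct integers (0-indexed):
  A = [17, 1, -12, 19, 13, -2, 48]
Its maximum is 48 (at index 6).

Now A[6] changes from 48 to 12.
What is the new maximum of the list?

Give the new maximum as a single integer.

Answer: 19

Derivation:
Old max = 48 (at index 6)
Change: A[6] 48 -> 12
Changed element WAS the max -> may need rescan.
  Max of remaining elements: 19
  New max = max(12, 19) = 19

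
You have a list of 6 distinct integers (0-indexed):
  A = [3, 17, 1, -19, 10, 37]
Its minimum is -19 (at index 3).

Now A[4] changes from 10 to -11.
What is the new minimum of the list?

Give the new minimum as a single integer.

Answer: -19

Derivation:
Old min = -19 (at index 3)
Change: A[4] 10 -> -11
Changed element was NOT the old min.
  New min = min(old_min, new_val) = min(-19, -11) = -19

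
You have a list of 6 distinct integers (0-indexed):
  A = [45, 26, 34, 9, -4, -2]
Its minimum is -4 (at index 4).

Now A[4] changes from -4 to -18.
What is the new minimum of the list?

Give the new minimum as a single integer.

Old min = -4 (at index 4)
Change: A[4] -4 -> -18
Changed element WAS the min. Need to check: is -18 still <= all others?
  Min of remaining elements: -2
  New min = min(-18, -2) = -18

Answer: -18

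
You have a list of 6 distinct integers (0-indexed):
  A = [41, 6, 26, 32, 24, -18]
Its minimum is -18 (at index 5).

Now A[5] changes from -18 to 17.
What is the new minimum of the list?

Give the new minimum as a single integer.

Old min = -18 (at index 5)
Change: A[5] -18 -> 17
Changed element WAS the min. Need to check: is 17 still <= all others?
  Min of remaining elements: 6
  New min = min(17, 6) = 6

Answer: 6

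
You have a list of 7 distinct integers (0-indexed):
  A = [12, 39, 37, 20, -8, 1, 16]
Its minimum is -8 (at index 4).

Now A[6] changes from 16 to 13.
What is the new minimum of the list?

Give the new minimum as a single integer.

Answer: -8

Derivation:
Old min = -8 (at index 4)
Change: A[6] 16 -> 13
Changed element was NOT the old min.
  New min = min(old_min, new_val) = min(-8, 13) = -8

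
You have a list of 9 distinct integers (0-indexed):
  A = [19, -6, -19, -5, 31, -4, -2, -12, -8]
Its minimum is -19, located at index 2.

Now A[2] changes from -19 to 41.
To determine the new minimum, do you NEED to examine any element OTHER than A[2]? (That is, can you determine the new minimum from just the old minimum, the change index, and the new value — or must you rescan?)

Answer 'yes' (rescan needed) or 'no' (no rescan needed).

Answer: yes

Derivation:
Old min = -19 at index 2
Change at index 2: -19 -> 41
Index 2 WAS the min and new value 41 > old min -19. Must rescan other elements to find the new min.
Needs rescan: yes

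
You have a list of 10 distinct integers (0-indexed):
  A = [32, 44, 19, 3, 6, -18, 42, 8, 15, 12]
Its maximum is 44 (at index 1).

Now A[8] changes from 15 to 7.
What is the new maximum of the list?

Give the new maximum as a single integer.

Answer: 44

Derivation:
Old max = 44 (at index 1)
Change: A[8] 15 -> 7
Changed element was NOT the old max.
  New max = max(old_max, new_val) = max(44, 7) = 44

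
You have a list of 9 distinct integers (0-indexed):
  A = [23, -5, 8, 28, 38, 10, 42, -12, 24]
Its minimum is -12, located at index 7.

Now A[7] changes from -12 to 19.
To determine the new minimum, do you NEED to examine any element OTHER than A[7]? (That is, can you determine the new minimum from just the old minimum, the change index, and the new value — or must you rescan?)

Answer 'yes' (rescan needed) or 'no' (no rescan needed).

Answer: yes

Derivation:
Old min = -12 at index 7
Change at index 7: -12 -> 19
Index 7 WAS the min and new value 19 > old min -12. Must rescan other elements to find the new min.
Needs rescan: yes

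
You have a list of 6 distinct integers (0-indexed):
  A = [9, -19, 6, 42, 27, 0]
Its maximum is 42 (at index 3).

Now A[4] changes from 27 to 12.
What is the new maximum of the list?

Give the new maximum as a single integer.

Answer: 42

Derivation:
Old max = 42 (at index 3)
Change: A[4] 27 -> 12
Changed element was NOT the old max.
  New max = max(old_max, new_val) = max(42, 12) = 42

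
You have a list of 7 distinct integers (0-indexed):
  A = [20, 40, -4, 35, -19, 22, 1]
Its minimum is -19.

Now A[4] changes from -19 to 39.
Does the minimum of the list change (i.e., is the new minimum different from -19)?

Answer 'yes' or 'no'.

Old min = -19
Change: A[4] -19 -> 39
Changed element was the min; new min must be rechecked.
New min = -4; changed? yes

Answer: yes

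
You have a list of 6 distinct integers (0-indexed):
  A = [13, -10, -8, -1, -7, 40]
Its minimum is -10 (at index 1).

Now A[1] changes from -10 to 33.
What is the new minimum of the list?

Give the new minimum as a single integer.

Answer: -8

Derivation:
Old min = -10 (at index 1)
Change: A[1] -10 -> 33
Changed element WAS the min. Need to check: is 33 still <= all others?
  Min of remaining elements: -8
  New min = min(33, -8) = -8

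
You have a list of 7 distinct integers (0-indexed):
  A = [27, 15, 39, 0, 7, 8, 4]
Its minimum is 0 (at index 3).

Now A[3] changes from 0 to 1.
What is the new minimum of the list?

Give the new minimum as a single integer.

Old min = 0 (at index 3)
Change: A[3] 0 -> 1
Changed element WAS the min. Need to check: is 1 still <= all others?
  Min of remaining elements: 4
  New min = min(1, 4) = 1

Answer: 1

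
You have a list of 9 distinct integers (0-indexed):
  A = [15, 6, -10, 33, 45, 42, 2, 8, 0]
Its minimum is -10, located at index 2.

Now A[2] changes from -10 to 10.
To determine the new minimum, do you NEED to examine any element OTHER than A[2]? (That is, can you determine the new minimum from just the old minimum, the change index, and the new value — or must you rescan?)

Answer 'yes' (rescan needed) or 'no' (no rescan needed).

Answer: yes

Derivation:
Old min = -10 at index 2
Change at index 2: -10 -> 10
Index 2 WAS the min and new value 10 > old min -10. Must rescan other elements to find the new min.
Needs rescan: yes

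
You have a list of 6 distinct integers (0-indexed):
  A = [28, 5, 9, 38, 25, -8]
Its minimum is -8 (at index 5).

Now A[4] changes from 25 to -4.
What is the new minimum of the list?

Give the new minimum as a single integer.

Answer: -8

Derivation:
Old min = -8 (at index 5)
Change: A[4] 25 -> -4
Changed element was NOT the old min.
  New min = min(old_min, new_val) = min(-8, -4) = -8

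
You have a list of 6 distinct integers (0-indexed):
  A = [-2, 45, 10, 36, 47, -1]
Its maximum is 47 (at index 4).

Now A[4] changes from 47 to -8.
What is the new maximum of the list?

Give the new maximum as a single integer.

Answer: 45

Derivation:
Old max = 47 (at index 4)
Change: A[4] 47 -> -8
Changed element WAS the max -> may need rescan.
  Max of remaining elements: 45
  New max = max(-8, 45) = 45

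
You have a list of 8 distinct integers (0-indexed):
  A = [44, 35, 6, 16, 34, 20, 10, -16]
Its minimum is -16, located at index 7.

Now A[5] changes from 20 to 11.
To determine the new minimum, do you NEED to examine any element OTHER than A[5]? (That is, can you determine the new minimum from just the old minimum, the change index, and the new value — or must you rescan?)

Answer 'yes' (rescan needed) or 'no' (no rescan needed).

Answer: no

Derivation:
Old min = -16 at index 7
Change at index 5: 20 -> 11
Index 5 was NOT the min. New min = min(-16, 11). No rescan of other elements needed.
Needs rescan: no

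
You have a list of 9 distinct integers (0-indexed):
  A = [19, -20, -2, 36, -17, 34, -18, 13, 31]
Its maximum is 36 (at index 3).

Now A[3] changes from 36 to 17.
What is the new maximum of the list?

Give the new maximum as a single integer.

Answer: 34

Derivation:
Old max = 36 (at index 3)
Change: A[3] 36 -> 17
Changed element WAS the max -> may need rescan.
  Max of remaining elements: 34
  New max = max(17, 34) = 34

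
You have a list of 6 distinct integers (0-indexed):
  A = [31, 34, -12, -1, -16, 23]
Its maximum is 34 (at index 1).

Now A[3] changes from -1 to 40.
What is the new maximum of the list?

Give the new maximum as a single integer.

Answer: 40

Derivation:
Old max = 34 (at index 1)
Change: A[3] -1 -> 40
Changed element was NOT the old max.
  New max = max(old_max, new_val) = max(34, 40) = 40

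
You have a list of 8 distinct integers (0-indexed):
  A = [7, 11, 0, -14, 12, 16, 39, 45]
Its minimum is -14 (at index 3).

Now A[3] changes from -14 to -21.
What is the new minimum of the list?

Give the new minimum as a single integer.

Old min = -14 (at index 3)
Change: A[3] -14 -> -21
Changed element WAS the min. Need to check: is -21 still <= all others?
  Min of remaining elements: 0
  New min = min(-21, 0) = -21

Answer: -21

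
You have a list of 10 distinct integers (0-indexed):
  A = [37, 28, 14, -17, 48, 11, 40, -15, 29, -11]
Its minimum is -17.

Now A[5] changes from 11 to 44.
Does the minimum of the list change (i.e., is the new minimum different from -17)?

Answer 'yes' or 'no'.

Answer: no

Derivation:
Old min = -17
Change: A[5] 11 -> 44
Changed element was NOT the min; min changes only if 44 < -17.
New min = -17; changed? no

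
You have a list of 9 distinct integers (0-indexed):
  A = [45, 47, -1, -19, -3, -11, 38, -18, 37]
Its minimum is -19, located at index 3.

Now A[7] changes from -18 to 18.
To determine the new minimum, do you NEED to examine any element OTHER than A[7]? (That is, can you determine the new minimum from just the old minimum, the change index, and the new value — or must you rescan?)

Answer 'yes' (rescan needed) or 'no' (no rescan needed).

Old min = -19 at index 3
Change at index 7: -18 -> 18
Index 7 was NOT the min. New min = min(-19, 18). No rescan of other elements needed.
Needs rescan: no

Answer: no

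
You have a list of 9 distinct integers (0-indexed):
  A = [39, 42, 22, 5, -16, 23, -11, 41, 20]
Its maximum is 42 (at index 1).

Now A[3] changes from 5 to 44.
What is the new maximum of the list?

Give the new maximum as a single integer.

Old max = 42 (at index 1)
Change: A[3] 5 -> 44
Changed element was NOT the old max.
  New max = max(old_max, new_val) = max(42, 44) = 44

Answer: 44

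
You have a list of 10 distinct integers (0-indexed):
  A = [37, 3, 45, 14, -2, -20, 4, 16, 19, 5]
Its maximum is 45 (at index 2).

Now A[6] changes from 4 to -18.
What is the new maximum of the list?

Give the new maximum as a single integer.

Answer: 45

Derivation:
Old max = 45 (at index 2)
Change: A[6] 4 -> -18
Changed element was NOT the old max.
  New max = max(old_max, new_val) = max(45, -18) = 45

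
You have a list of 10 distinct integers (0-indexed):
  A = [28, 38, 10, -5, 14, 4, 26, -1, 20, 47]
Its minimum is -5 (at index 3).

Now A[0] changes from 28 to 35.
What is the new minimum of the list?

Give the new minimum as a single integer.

Answer: -5

Derivation:
Old min = -5 (at index 3)
Change: A[0] 28 -> 35
Changed element was NOT the old min.
  New min = min(old_min, new_val) = min(-5, 35) = -5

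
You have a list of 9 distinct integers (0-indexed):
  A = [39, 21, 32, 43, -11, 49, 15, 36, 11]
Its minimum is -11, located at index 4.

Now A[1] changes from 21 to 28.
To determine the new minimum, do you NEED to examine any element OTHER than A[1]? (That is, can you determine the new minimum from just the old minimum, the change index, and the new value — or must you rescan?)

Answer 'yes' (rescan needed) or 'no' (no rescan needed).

Old min = -11 at index 4
Change at index 1: 21 -> 28
Index 1 was NOT the min. New min = min(-11, 28). No rescan of other elements needed.
Needs rescan: no

Answer: no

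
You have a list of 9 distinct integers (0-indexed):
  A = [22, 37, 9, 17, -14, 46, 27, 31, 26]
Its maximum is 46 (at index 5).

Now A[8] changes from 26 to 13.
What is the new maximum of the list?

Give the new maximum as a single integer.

Answer: 46

Derivation:
Old max = 46 (at index 5)
Change: A[8] 26 -> 13
Changed element was NOT the old max.
  New max = max(old_max, new_val) = max(46, 13) = 46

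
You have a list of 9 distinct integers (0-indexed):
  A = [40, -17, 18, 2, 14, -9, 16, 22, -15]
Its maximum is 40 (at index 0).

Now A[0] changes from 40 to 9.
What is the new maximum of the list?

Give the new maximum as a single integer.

Old max = 40 (at index 0)
Change: A[0] 40 -> 9
Changed element WAS the max -> may need rescan.
  Max of remaining elements: 22
  New max = max(9, 22) = 22

Answer: 22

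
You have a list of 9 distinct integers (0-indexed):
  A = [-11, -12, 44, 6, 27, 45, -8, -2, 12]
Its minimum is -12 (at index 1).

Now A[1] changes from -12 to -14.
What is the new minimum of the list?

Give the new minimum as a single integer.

Old min = -12 (at index 1)
Change: A[1] -12 -> -14
Changed element WAS the min. Need to check: is -14 still <= all others?
  Min of remaining elements: -11
  New min = min(-14, -11) = -14

Answer: -14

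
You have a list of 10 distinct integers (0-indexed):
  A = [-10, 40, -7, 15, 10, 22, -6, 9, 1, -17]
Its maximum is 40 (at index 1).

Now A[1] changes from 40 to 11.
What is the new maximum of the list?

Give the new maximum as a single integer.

Answer: 22

Derivation:
Old max = 40 (at index 1)
Change: A[1] 40 -> 11
Changed element WAS the max -> may need rescan.
  Max of remaining elements: 22
  New max = max(11, 22) = 22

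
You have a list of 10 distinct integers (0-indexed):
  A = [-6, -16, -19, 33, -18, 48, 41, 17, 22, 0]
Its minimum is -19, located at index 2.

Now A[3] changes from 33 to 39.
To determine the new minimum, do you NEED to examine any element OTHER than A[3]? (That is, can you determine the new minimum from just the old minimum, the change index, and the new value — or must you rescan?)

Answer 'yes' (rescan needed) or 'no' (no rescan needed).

Old min = -19 at index 2
Change at index 3: 33 -> 39
Index 3 was NOT the min. New min = min(-19, 39). No rescan of other elements needed.
Needs rescan: no

Answer: no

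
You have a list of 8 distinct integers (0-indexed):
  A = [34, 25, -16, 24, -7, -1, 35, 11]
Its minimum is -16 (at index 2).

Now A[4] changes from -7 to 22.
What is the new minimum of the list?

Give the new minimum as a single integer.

Old min = -16 (at index 2)
Change: A[4] -7 -> 22
Changed element was NOT the old min.
  New min = min(old_min, new_val) = min(-16, 22) = -16

Answer: -16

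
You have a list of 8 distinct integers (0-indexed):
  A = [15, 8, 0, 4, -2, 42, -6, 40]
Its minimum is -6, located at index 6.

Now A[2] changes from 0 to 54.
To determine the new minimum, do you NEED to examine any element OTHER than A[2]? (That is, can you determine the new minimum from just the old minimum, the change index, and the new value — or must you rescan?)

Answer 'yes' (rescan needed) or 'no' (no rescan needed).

Old min = -6 at index 6
Change at index 2: 0 -> 54
Index 2 was NOT the min. New min = min(-6, 54). No rescan of other elements needed.
Needs rescan: no

Answer: no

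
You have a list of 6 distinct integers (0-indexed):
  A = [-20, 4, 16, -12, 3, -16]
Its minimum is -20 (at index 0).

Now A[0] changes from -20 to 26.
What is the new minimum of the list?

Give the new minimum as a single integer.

Old min = -20 (at index 0)
Change: A[0] -20 -> 26
Changed element WAS the min. Need to check: is 26 still <= all others?
  Min of remaining elements: -16
  New min = min(26, -16) = -16

Answer: -16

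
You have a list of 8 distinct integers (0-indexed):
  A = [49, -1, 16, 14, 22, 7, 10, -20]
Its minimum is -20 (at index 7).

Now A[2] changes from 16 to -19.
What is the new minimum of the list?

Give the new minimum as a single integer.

Answer: -20

Derivation:
Old min = -20 (at index 7)
Change: A[2] 16 -> -19
Changed element was NOT the old min.
  New min = min(old_min, new_val) = min(-20, -19) = -20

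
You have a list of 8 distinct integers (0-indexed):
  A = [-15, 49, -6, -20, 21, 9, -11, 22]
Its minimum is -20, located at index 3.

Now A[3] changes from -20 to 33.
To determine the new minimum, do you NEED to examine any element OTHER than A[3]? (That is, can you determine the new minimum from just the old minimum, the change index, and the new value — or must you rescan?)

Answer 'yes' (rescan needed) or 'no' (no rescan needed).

Answer: yes

Derivation:
Old min = -20 at index 3
Change at index 3: -20 -> 33
Index 3 WAS the min and new value 33 > old min -20. Must rescan other elements to find the new min.
Needs rescan: yes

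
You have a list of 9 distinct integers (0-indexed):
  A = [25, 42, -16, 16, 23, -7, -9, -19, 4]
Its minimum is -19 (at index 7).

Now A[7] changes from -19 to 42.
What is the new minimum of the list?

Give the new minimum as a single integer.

Answer: -16

Derivation:
Old min = -19 (at index 7)
Change: A[7] -19 -> 42
Changed element WAS the min. Need to check: is 42 still <= all others?
  Min of remaining elements: -16
  New min = min(42, -16) = -16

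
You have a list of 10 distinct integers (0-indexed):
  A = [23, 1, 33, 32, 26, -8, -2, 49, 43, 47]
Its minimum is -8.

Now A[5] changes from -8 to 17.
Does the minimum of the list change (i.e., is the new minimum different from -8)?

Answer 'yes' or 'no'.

Answer: yes

Derivation:
Old min = -8
Change: A[5] -8 -> 17
Changed element was the min; new min must be rechecked.
New min = -2; changed? yes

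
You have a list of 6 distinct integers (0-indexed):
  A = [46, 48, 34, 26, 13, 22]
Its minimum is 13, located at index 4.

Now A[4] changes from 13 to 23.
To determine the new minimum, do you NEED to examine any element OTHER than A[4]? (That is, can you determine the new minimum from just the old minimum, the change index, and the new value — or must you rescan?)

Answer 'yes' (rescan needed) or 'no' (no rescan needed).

Answer: yes

Derivation:
Old min = 13 at index 4
Change at index 4: 13 -> 23
Index 4 WAS the min and new value 23 > old min 13. Must rescan other elements to find the new min.
Needs rescan: yes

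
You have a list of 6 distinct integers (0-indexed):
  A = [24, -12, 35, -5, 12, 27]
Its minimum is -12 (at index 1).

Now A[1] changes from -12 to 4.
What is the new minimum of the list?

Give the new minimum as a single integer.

Answer: -5

Derivation:
Old min = -12 (at index 1)
Change: A[1] -12 -> 4
Changed element WAS the min. Need to check: is 4 still <= all others?
  Min of remaining elements: -5
  New min = min(4, -5) = -5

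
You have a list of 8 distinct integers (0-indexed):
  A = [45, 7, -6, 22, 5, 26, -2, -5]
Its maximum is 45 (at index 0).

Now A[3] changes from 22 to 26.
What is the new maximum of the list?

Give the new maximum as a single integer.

Answer: 45

Derivation:
Old max = 45 (at index 0)
Change: A[3] 22 -> 26
Changed element was NOT the old max.
  New max = max(old_max, new_val) = max(45, 26) = 45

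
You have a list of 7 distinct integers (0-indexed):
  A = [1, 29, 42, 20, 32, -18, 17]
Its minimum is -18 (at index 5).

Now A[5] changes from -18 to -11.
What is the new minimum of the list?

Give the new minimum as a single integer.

Answer: -11

Derivation:
Old min = -18 (at index 5)
Change: A[5] -18 -> -11
Changed element WAS the min. Need to check: is -11 still <= all others?
  Min of remaining elements: 1
  New min = min(-11, 1) = -11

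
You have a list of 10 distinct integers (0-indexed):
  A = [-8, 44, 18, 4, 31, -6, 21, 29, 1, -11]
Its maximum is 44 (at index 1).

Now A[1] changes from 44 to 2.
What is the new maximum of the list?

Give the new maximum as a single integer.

Answer: 31

Derivation:
Old max = 44 (at index 1)
Change: A[1] 44 -> 2
Changed element WAS the max -> may need rescan.
  Max of remaining elements: 31
  New max = max(2, 31) = 31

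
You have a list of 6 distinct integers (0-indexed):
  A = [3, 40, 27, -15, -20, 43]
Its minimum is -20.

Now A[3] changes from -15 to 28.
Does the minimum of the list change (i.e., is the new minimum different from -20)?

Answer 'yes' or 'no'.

Old min = -20
Change: A[3] -15 -> 28
Changed element was NOT the min; min changes only if 28 < -20.
New min = -20; changed? no

Answer: no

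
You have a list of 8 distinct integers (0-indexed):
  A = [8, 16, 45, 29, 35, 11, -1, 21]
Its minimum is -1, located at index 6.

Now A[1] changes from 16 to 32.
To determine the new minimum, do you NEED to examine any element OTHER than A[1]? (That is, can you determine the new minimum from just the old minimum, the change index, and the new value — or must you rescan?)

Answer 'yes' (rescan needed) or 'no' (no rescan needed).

Answer: no

Derivation:
Old min = -1 at index 6
Change at index 1: 16 -> 32
Index 1 was NOT the min. New min = min(-1, 32). No rescan of other elements needed.
Needs rescan: no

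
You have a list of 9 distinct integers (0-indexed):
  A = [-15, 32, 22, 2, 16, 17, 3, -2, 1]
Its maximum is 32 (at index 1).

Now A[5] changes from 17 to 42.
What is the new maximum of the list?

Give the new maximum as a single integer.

Old max = 32 (at index 1)
Change: A[5] 17 -> 42
Changed element was NOT the old max.
  New max = max(old_max, new_val) = max(32, 42) = 42

Answer: 42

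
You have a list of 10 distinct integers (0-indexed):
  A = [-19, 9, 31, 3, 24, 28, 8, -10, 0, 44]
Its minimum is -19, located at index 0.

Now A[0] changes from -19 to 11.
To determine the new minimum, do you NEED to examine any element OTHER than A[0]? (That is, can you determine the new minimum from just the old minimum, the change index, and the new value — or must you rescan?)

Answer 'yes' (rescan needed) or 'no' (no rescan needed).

Old min = -19 at index 0
Change at index 0: -19 -> 11
Index 0 WAS the min and new value 11 > old min -19. Must rescan other elements to find the new min.
Needs rescan: yes

Answer: yes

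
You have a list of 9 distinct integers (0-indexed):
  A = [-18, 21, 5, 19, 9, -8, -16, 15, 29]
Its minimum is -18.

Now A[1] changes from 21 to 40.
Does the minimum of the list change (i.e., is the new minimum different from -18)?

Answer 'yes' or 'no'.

Old min = -18
Change: A[1] 21 -> 40
Changed element was NOT the min; min changes only if 40 < -18.
New min = -18; changed? no

Answer: no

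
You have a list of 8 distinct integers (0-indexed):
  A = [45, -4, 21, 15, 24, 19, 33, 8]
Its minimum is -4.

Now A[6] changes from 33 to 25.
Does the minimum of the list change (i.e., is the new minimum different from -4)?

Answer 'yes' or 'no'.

Answer: no

Derivation:
Old min = -4
Change: A[6] 33 -> 25
Changed element was NOT the min; min changes only if 25 < -4.
New min = -4; changed? no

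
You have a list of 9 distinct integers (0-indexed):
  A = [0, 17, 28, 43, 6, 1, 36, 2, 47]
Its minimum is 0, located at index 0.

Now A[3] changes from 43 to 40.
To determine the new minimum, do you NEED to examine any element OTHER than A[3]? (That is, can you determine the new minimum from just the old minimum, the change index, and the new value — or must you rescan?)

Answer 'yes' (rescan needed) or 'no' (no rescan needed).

Answer: no

Derivation:
Old min = 0 at index 0
Change at index 3: 43 -> 40
Index 3 was NOT the min. New min = min(0, 40). No rescan of other elements needed.
Needs rescan: no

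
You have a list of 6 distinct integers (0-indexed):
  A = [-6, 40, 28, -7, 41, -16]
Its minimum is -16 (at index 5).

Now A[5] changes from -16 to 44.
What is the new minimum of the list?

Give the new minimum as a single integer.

Answer: -7

Derivation:
Old min = -16 (at index 5)
Change: A[5] -16 -> 44
Changed element WAS the min. Need to check: is 44 still <= all others?
  Min of remaining elements: -7
  New min = min(44, -7) = -7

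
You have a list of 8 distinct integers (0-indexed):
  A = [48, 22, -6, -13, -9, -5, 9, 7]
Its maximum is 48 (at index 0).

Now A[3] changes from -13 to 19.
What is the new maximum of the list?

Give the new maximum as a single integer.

Old max = 48 (at index 0)
Change: A[3] -13 -> 19
Changed element was NOT the old max.
  New max = max(old_max, new_val) = max(48, 19) = 48

Answer: 48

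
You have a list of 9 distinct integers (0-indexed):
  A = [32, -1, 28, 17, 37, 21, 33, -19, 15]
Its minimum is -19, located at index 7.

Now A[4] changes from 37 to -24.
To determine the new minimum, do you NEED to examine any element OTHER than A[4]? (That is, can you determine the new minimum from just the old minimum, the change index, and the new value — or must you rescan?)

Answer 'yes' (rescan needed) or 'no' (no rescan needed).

Old min = -19 at index 7
Change at index 4: 37 -> -24
Index 4 was NOT the min. New min = min(-19, -24). No rescan of other elements needed.
Needs rescan: no

Answer: no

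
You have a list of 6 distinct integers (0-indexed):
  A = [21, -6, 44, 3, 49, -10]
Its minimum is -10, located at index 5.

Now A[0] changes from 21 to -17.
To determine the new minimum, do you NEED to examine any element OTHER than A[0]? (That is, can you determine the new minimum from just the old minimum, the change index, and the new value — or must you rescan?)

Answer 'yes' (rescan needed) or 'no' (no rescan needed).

Old min = -10 at index 5
Change at index 0: 21 -> -17
Index 0 was NOT the min. New min = min(-10, -17). No rescan of other elements needed.
Needs rescan: no

Answer: no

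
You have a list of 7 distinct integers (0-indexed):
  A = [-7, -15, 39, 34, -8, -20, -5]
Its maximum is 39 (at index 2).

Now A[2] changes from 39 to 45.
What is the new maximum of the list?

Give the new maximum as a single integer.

Old max = 39 (at index 2)
Change: A[2] 39 -> 45
Changed element WAS the max -> may need rescan.
  Max of remaining elements: 34
  New max = max(45, 34) = 45

Answer: 45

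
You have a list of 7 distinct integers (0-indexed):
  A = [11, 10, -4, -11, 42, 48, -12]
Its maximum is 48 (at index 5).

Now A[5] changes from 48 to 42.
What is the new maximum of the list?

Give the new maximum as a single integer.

Answer: 42

Derivation:
Old max = 48 (at index 5)
Change: A[5] 48 -> 42
Changed element WAS the max -> may need rescan.
  Max of remaining elements: 42
  New max = max(42, 42) = 42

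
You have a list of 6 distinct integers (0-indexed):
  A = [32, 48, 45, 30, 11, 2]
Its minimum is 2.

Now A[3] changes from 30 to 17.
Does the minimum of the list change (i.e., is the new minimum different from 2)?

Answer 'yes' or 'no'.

Answer: no

Derivation:
Old min = 2
Change: A[3] 30 -> 17
Changed element was NOT the min; min changes only if 17 < 2.
New min = 2; changed? no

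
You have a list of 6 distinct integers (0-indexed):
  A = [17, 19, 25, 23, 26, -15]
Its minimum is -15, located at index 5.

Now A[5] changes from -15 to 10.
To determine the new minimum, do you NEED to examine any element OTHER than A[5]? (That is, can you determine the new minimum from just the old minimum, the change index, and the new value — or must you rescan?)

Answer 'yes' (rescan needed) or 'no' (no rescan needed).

Old min = -15 at index 5
Change at index 5: -15 -> 10
Index 5 WAS the min and new value 10 > old min -15. Must rescan other elements to find the new min.
Needs rescan: yes

Answer: yes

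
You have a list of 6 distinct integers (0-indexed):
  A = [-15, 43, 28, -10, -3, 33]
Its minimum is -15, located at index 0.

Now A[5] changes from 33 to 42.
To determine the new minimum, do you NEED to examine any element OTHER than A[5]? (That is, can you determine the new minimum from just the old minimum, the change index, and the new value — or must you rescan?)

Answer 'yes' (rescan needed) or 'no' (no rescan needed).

Old min = -15 at index 0
Change at index 5: 33 -> 42
Index 5 was NOT the min. New min = min(-15, 42). No rescan of other elements needed.
Needs rescan: no

Answer: no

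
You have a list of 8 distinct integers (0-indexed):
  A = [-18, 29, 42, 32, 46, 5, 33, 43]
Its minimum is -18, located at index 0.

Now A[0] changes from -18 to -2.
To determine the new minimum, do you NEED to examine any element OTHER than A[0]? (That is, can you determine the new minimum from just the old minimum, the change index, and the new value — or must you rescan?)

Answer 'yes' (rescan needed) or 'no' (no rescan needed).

Answer: yes

Derivation:
Old min = -18 at index 0
Change at index 0: -18 -> -2
Index 0 WAS the min and new value -2 > old min -18. Must rescan other elements to find the new min.
Needs rescan: yes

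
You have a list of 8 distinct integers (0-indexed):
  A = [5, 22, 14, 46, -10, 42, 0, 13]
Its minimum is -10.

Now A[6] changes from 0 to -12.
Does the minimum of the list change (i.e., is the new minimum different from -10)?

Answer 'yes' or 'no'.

Answer: yes

Derivation:
Old min = -10
Change: A[6] 0 -> -12
Changed element was NOT the min; min changes only if -12 < -10.
New min = -12; changed? yes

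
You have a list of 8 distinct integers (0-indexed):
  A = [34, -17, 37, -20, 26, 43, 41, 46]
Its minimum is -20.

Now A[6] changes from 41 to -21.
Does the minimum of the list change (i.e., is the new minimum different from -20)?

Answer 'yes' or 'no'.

Answer: yes

Derivation:
Old min = -20
Change: A[6] 41 -> -21
Changed element was NOT the min; min changes only if -21 < -20.
New min = -21; changed? yes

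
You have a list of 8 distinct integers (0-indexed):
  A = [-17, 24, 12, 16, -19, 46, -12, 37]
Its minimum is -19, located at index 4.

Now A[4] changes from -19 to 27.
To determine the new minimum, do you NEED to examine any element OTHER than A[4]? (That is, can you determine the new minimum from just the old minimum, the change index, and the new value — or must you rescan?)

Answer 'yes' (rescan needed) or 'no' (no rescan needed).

Old min = -19 at index 4
Change at index 4: -19 -> 27
Index 4 WAS the min and new value 27 > old min -19. Must rescan other elements to find the new min.
Needs rescan: yes

Answer: yes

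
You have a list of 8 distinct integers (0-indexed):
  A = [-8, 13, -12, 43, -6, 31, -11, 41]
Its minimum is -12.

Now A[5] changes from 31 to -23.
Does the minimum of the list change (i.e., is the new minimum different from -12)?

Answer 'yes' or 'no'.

Answer: yes

Derivation:
Old min = -12
Change: A[5] 31 -> -23
Changed element was NOT the min; min changes only if -23 < -12.
New min = -23; changed? yes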